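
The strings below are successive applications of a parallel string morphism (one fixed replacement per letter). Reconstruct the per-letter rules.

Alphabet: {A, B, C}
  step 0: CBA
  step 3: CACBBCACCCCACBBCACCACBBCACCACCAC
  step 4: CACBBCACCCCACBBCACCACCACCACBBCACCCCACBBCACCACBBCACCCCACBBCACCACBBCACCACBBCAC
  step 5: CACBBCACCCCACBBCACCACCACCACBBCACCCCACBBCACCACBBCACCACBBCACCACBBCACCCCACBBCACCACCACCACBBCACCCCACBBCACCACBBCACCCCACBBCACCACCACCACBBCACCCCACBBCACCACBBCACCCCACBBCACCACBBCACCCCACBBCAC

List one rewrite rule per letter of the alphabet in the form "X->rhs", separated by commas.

A->BB, B->C, C->CAC

  step 4 ⇒ step 5: CACBBCACCCCACBBCACCACCACCACBBCACCCCACBBCACCACBBCACCCCACBBCACCACBBCACCACBBCAC ⇒ CAC·BB·CAC·C·C·CAC·BB·CAC·CAC·CAC·CAC·BB·CAC·C·C·CAC·BB·CAC·CAC·BB·CAC·CAC·BB·CAC·CAC·BB·CAC·C·C·CAC·BB·CAC·CAC·CAC·CAC·BB·CAC·C·C·CAC·BB·CAC·CAC·BB·CAC·C·C·CAC·BB·CAC·CAC·CAC·CAC·BB·CAC·C·C·CAC·BB·CAC·CAC·BB·CAC·C·C·CAC·BB·CAC·CAC·BB·CAC·C·C·CAC·BB·CAC
    A ↦ BB
    B ↦ C
    C ↦ CAC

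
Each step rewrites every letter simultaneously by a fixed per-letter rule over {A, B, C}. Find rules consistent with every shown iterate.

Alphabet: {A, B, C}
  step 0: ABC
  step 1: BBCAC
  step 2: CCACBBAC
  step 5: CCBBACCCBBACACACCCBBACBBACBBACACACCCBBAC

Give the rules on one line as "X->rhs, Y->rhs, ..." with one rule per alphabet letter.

  step 1 ⇒ step 2: BBCAC ⇒ C·C·AC·BB·AC
    A ↦ BB
    B ↦ C
    C ↦ AC

A->BB, B->C, C->AC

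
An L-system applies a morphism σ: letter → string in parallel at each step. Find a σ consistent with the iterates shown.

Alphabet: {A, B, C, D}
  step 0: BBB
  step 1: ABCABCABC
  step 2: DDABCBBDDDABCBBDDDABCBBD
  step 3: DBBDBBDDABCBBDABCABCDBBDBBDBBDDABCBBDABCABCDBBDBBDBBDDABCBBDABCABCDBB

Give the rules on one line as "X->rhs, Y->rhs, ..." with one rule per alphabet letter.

  step 2 ⇒ step 3: DDABCBBDDDABCBBDDDABCBBD ⇒ DBB·DBB·DD·ABC·BBD·ABC·ABC·DBB·DBB·DBB·DD·ABC·BBD·ABC·ABC·DBB·DBB·DBB·DD·ABC·BBD·ABC·ABC·DBB
    A ↦ DD
    B ↦ ABC
    C ↦ BBD
    D ↦ DBB

A->DD, B->ABC, C->BBD, D->DBB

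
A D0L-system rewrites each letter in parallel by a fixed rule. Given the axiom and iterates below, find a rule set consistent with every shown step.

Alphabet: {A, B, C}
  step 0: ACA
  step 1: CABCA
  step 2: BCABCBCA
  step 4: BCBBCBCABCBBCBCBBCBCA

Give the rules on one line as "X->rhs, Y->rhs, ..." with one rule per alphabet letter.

  step 1 ⇒ step 2: CABCA ⇒ B·CA·BC·B·CA
    A ↦ CA
    B ↦ BC
    C ↦ B

A->CA, B->BC, C->B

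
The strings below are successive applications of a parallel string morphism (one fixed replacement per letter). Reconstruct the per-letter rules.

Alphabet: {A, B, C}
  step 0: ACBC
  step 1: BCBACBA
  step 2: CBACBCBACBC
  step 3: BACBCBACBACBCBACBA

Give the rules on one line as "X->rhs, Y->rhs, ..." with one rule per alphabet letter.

  step 2 ⇒ step 3: CBACBCBACBC ⇒ BA·C·BC·BA·C·BA·C·BC·BA·C·BA
    A ↦ BC
    B ↦ C
    C ↦ BA

A->BC, B->C, C->BA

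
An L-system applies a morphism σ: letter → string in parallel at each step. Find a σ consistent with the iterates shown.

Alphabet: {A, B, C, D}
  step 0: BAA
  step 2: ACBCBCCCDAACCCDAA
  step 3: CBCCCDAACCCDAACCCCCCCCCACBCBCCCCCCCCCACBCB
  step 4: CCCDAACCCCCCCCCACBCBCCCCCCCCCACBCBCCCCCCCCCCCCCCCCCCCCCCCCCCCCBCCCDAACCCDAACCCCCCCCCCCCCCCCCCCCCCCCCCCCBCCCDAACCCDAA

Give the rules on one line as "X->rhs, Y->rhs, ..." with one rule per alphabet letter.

A->CB, B->DAA, C->CCC, D->A

  step 3 ⇒ step 4: CBCCCDAACCCDAACCCCCCCCCACBCBCCCCCCCCCACBCB ⇒ CCC·DAA·CCC·CCC·CCC·A·CB·CB·CCC·CCC·CCC·A·CB·CB·CCC·CCC·CCC·CCC·CCC·CCC·CCC·CCC·CCC·CB·CCC·DAA·CCC·DAA·CCC·CCC·CCC·CCC·CCC·CCC·CCC·CCC·CCC·CB·CCC·DAA·CCC·DAA
    A ↦ CB
    B ↦ DAA
    C ↦ CCC
    D ↦ A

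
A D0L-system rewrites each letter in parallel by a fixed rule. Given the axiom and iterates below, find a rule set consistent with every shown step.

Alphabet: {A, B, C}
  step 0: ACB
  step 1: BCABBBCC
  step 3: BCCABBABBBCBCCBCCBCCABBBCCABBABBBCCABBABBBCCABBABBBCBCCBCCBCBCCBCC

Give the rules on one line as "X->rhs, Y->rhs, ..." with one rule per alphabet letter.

  step 0 ⇒ step 1: ACB ⇒ BC·ABB·BCC
    A ↦ BC
    B ↦ BCC
    C ↦ ABB

A->BC, B->BCC, C->ABB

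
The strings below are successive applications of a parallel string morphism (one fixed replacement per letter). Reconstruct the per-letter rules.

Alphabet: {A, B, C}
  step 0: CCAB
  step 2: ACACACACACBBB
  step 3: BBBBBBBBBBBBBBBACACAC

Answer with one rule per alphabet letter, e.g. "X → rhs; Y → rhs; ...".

A->B, B->AC, C->BB

  step 2 ⇒ step 3: ACACACACACBBB ⇒ B·BB·B·BB·B·BB·B·BB·B·BB·AC·AC·AC
    A ↦ B
    B ↦ AC
    C ↦ BB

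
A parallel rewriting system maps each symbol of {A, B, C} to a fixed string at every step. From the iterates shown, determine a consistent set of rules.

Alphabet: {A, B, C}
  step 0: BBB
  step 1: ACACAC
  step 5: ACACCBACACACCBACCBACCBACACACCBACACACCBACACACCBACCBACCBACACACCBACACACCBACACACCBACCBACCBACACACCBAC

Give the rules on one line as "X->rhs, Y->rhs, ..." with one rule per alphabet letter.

A->CB, B->AC, C->AC

  step 0 ⇒ step 1: BBB ⇒ AC·AC·AC
    B ↦ AC
    A ↦ CB  (constrained at step 1)
    C ↦ AC  (constrained at step 1)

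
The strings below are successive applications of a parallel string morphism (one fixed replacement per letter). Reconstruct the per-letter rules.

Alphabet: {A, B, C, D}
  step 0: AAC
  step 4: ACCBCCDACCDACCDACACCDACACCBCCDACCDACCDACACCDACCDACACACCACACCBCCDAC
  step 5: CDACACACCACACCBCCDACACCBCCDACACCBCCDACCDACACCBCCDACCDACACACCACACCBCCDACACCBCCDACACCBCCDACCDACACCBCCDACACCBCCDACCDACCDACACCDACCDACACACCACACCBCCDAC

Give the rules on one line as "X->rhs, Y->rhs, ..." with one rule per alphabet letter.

A->CD, B->ACC, C->AC, D->CBC

  step 4 ⇒ step 5: ACCBCCDACCDACCDACACCDACACCBCCDACCDACCDACACCDACCDACACACCACACCBCCDAC ⇒ CD·AC·AC·ACC·AC·AC·CBC·CD·AC·AC·CBC·CD·AC·AC·CBC·CD·AC·CD·AC·AC·CBC·CD·AC·CD·AC·AC·ACC·AC·AC·CBC·CD·AC·AC·CBC·CD·AC·AC·CBC·CD·AC·CD·AC·AC·CBC·CD·AC·AC·CBC·CD·AC·CD·AC·CD·AC·AC·CD·AC·CD·AC·AC·ACC·AC·AC·CBC·CD·AC
    A ↦ CD
    B ↦ ACC
    C ↦ AC
    D ↦ CBC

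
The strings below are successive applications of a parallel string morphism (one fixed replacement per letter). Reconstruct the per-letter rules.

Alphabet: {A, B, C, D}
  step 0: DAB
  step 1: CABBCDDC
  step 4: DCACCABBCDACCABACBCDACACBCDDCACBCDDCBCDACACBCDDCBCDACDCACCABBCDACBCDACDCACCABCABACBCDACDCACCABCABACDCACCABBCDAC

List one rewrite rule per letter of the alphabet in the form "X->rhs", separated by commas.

  step 0 ⇒ step 1: DAB ⇒ CAB·BCD·DC
    A ↦ BCD
    B ↦ DC
    D ↦ CAB
    C ↦ AC  (constrained at step 1)

A->BCD, B->DC, C->AC, D->CAB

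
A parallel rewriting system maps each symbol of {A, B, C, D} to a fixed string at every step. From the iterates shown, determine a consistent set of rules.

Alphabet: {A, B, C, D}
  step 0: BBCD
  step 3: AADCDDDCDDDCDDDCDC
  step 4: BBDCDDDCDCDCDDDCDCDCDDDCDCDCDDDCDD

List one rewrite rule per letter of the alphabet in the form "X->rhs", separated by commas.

  step 3 ⇒ step 4: AADCDDDCDDDCDDDCDC ⇒ B·B·DC·DD·DC·DC·DC·DD·DC·DC·DC·DD·DC·DC·DC·DD·DC·DD
    A ↦ B
    C ↦ DD
    D ↦ DC
    B ↦ A  (constrained at step 0)

A->B, B->A, C->DD, D->DC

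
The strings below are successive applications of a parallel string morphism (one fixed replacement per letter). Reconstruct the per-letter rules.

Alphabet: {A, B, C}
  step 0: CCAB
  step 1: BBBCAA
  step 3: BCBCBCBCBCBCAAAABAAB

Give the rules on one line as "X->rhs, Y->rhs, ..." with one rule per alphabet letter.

  step 0 ⇒ step 1: CCAB ⇒ B·B·BC·AA
    A ↦ BC
    B ↦ AA
    C ↦ B

A->BC, B->AA, C->B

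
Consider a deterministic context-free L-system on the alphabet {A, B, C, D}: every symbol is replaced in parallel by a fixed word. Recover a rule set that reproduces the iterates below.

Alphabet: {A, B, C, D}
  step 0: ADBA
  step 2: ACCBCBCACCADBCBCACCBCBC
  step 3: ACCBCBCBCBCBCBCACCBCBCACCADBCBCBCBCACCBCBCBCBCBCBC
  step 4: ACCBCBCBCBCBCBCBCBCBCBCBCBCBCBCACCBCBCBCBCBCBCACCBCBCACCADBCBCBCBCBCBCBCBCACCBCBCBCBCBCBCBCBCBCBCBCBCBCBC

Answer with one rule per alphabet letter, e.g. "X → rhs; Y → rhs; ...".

  step 3 ⇒ step 4: ACCBCBCBCBCBCBCACCBCBCACCADBCBCBCBCACCBCBCBCBCBCBC ⇒ ACC·BC·BC·BC·BC·BC·BC·BC·BC·BC·BC·BC·BC·BC·BC·ACC·BC·BC·BC·BC·BC·BC·ACC·BC·BC·ACC·AD·BC·BC·BC·BC·BC·BC·BC·BC·ACC·BC·BC·BC·BC·BC·BC·BC·BC·BC·BC·BC·BC·BC·BC
    A ↦ ACC
    B ↦ BC
    C ↦ BC
    D ↦ AD

A->ACC, B->BC, C->BC, D->AD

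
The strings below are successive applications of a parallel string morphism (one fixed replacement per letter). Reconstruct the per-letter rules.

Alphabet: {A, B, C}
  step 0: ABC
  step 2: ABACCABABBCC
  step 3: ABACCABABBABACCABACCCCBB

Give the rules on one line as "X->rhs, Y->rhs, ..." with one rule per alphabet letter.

A->ABA, B->CC, C->B

  step 2 ⇒ step 3: ABACCABABBCC ⇒ ABA·CC·ABA·B·B·ABA·CC·ABA·CC·CC·B·B
    A ↦ ABA
    B ↦ CC
    C ↦ B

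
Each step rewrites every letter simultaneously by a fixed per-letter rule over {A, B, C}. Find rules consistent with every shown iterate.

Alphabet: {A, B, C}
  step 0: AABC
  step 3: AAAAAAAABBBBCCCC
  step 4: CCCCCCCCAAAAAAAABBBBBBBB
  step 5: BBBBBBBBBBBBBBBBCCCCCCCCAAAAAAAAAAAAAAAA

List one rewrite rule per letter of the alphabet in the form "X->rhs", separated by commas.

A->C, B->AA, C->BB

  step 4 ⇒ step 5: CCCCCCCCAAAAAAAABBBBBBBB ⇒ BB·BB·BB·BB·BB·BB·BB·BB·C·C·C·C·C·C·C·C·AA·AA·AA·AA·AA·AA·AA·AA
    A ↦ C
    B ↦ AA
    C ↦ BB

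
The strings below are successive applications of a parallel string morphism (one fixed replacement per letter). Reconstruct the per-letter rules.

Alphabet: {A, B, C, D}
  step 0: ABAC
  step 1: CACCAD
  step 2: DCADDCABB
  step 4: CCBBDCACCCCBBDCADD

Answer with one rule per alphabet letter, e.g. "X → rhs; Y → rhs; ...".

A->CA, B->C, C->D, D->BB

  step 1 ⇒ step 2: CACCAD ⇒ D·CA·D·D·CA·BB
    A ↦ CA
    C ↦ D
    D ↦ BB
  step 0 ⇒ step 1: ABAC ⇒ CA·C·CA·D
    B ↦ C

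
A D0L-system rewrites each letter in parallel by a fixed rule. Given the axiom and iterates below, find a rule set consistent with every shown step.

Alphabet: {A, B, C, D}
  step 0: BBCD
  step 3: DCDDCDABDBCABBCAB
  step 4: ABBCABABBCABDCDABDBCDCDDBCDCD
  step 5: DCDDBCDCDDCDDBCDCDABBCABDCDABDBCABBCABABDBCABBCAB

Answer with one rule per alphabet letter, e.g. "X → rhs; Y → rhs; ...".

A->DC, B->D, C->BC, D->AB

  step 4 ⇒ step 5: ABBCABABBCABDCDABDBCDCDDBCDCD ⇒ DC·D·D·BC·DC·D·DC·D·D·BC·DC·D·AB·BC·AB·DC·D·AB·D·BC·AB·BC·AB·AB·D·BC·AB·BC·AB
    A ↦ DC
    B ↦ D
    C ↦ BC
    D ↦ AB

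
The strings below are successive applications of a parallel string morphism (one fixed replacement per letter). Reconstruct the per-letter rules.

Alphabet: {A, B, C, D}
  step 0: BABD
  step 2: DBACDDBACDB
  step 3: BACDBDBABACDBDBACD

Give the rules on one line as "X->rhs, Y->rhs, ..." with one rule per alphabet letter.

  step 2 ⇒ step 3: DBACDDBACDB ⇒ BA·CD·B·D·BA·BA·CD·B·D·BA·CD
    A ↦ B
    B ↦ CD
    C ↦ D
    D ↦ BA

A->B, B->CD, C->D, D->BA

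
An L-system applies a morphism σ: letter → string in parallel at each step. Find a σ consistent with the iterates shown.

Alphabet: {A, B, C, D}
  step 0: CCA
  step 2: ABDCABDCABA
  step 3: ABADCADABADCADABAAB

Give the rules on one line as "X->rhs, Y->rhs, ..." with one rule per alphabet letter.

  step 2 ⇒ step 3: ABDCABDCABA ⇒ AB·A·DC·AD·AB·A·DC·AD·AB·A·AB
    A ↦ AB
    B ↦ A
    C ↦ AD
    D ↦ DC

A->AB, B->A, C->AD, D->DC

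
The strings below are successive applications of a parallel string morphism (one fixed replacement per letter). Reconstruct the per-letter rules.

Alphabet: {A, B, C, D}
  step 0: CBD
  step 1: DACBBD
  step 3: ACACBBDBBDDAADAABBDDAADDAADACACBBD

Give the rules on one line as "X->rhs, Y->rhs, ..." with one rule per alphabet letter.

A->DAA, B->AC, C->D, D->BBD

  step 0 ⇒ step 1: CBD ⇒ D·AC·BBD
    B ↦ AC
    C ↦ D
    D ↦ BBD
    A ↦ DAA  (constrained at step 1)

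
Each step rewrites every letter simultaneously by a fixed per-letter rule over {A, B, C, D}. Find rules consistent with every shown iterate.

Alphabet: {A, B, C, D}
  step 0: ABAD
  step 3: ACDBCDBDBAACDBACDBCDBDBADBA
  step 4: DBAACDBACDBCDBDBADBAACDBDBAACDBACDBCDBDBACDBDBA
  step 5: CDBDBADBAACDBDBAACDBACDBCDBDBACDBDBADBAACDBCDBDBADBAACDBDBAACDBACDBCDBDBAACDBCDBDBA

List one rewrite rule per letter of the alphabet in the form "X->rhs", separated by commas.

  step 4 ⇒ step 5: DBAACDBACDBCDBDBADBAACDBDBAACDBACDBCDBDBACDBDBA ⇒ C·DB·DBA·DBA·A·C·DB·DBA·A·C·DB·A·C·DB·C·DB·DBA·C·DB·DBA·DBA·A·C·DB·C·DB·DBA·DBA·A·C·DB·DBA·A·C·DB·A·C·DB·C·DB·DBA·A·C·DB·C·DB·DBA
    A ↦ DBA
    B ↦ DB
    C ↦ A
    D ↦ C

A->DBA, B->DB, C->A, D->C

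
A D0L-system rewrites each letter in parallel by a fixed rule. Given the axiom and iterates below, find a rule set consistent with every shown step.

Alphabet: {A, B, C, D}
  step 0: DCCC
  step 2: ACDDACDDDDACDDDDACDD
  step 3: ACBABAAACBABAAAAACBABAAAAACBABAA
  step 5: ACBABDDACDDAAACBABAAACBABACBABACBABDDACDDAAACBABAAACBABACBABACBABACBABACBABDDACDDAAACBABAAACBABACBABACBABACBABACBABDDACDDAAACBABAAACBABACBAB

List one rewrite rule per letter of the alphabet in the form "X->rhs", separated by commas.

  step 2 ⇒ step 3: ACDDACDDDDACDDDDACDD ⇒ AC·BAB·A·A·AC·BAB·A·A·A·A·AC·BAB·A·A·A·A·AC·BAB·A·A
    A ↦ AC
    C ↦ BAB
    D ↦ A
    B ↦ DD  (constrained at step 3)

A->AC, B->DD, C->BAB, D->A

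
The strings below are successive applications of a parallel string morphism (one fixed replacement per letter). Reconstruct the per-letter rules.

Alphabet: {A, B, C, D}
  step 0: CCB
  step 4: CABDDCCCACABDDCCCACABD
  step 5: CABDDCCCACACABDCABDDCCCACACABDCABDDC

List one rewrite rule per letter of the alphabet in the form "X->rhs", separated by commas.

A->BD, B->D, C->CA, D->C

  step 4 ⇒ step 5: CABDDCCCACABDDCCCACABD ⇒ CA·BD·D·C·C·CA·CA·CA·BD·CA·BD·D·C·C·CA·CA·CA·BD·CA·BD·D·C
    A ↦ BD
    B ↦ D
    C ↦ CA
    D ↦ C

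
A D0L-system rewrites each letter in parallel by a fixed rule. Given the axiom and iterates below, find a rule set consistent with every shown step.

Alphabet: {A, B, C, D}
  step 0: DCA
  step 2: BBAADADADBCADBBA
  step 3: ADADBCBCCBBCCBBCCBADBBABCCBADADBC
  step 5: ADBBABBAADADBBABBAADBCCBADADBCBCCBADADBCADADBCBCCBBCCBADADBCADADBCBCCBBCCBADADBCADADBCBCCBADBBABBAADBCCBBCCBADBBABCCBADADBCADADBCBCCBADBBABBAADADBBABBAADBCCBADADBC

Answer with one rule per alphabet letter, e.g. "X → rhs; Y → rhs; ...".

A->BC, B->AD, C->BBA, D->CB

  step 2 ⇒ step 3: BBAADADADBCADBBA ⇒ AD·AD·BC·BC·CB·BC·CB·BC·CB·AD·BBA·BC·CB·AD·AD·BC
    A ↦ BC
    B ↦ AD
    C ↦ BBA
    D ↦ CB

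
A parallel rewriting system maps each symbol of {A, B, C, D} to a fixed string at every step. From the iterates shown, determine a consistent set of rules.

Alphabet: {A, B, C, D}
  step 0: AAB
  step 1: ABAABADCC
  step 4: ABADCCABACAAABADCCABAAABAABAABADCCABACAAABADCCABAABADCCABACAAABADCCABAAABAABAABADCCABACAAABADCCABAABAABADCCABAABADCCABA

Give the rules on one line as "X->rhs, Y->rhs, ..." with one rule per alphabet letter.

  step 0 ⇒ step 1: AAB ⇒ ABA·ABA·DCC
    A ↦ ABA
    B ↦ DCC
    C ↦ A  (constrained at step 1)
    D ↦ C  (constrained at step 1)

A->ABA, B->DCC, C->A, D->C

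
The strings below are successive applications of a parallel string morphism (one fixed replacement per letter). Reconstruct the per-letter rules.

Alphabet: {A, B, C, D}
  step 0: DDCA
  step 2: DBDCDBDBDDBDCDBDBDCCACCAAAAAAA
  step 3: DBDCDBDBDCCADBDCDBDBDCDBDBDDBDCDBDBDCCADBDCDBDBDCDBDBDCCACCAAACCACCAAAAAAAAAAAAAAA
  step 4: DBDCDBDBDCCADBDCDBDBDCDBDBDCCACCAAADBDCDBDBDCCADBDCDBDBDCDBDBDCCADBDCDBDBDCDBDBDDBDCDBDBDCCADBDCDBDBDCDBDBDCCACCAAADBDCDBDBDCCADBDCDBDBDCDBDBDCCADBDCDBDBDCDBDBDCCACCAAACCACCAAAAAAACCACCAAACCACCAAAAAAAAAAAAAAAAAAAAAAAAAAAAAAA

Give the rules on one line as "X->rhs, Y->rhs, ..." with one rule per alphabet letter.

  step 3 ⇒ step 4: DBDCDBDBDCCADBDCDBDBDCDBDBDDBDCDBDBDCCADBDCDBDBDCDBDBDCCACCAAACCACCAAAAAAAAAAAAAAA ⇒ DBD·CDB·DBD·CCA·DBD·CDB·DBD·CDB·DBD·CCA·CCA·AA·DBD·CDB·DBD·CCA·DBD·CDB·DBD·CDB·DBD·CCA·DBD·CDB·DBD·CDB·DBD·DBD·CDB·DBD·CCA·DBD·CDB·DBD·CDB·DBD·CCA·CCA·AA·DBD·CDB·DBD·CCA·DBD·CDB·DBD·CDB·DBD·CCA·DBD·CDB·DBD·CDB·DBD·CCA·CCA·AA·CCA·CCA·AA·AA·AA·CCA·CCA·AA·CCA·CCA·AA·AA·AA·AA·AA·AA·AA·AA·AA·AA·AA·AA·AA·AA·AA
    A ↦ AA
    B ↦ CDB
    C ↦ CCA
    D ↦ DBD

A->AA, B->CDB, C->CCA, D->DBD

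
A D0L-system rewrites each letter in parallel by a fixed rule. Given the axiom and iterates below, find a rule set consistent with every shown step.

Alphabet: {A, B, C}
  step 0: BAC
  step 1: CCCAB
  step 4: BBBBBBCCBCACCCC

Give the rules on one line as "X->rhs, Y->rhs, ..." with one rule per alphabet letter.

  step 0 ⇒ step 1: BAC ⇒ CC·CA·B
    A ↦ CA
    B ↦ CC
    C ↦ B

A->CA, B->CC, C->B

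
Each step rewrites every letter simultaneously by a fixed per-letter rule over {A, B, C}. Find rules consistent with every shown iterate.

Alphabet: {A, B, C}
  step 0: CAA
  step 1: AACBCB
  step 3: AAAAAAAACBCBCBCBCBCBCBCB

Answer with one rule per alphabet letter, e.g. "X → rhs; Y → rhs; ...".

  step 0 ⇒ step 1: CAA ⇒ AA·CB·CB
    A ↦ CB
    C ↦ AA
    B ↦ AA  (constrained at step 1)

A->CB, B->AA, C->AA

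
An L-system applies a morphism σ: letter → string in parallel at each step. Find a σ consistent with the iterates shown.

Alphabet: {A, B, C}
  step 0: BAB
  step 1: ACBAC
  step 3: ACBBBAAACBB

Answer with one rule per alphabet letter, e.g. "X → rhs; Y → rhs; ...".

A->B, B->AC, C->AA

  step 0 ⇒ step 1: BAB ⇒ AC·B·AC
    A ↦ B
    B ↦ AC
    C ↦ AA  (constrained at step 1)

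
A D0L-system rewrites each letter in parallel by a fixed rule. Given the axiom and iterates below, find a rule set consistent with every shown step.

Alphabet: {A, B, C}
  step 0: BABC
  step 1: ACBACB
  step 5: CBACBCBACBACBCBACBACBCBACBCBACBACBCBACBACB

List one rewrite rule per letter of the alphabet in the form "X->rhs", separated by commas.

A->CB, B->A, C->CB

  step 0 ⇒ step 1: BABC ⇒ A·CB·A·CB
    A ↦ CB
    B ↦ A
    C ↦ CB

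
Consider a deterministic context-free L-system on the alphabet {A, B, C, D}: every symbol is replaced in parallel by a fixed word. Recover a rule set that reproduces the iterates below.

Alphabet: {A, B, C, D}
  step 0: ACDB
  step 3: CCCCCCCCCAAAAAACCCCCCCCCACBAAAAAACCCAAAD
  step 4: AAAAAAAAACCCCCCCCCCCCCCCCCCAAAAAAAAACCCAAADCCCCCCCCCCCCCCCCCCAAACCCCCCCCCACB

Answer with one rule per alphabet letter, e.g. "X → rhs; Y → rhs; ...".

  step 3 ⇒ step 4: CCCCCCCCCAAAAAACCCCCCCCCACBAAAAAACCCAAAD ⇒ A·A·A·A·A·A·A·A·A·CCC·CCC·CCC·CCC·CCC·CCC·A·A·A·A·A·A·A·A·A·CCC·A·AAD·CCC·CCC·CCC·CCC·CCC·CCC·A·A·A·CCC·CCC·CCC·ACB
    A ↦ CCC
    B ↦ AAD
    C ↦ A
    D ↦ ACB

A->CCC, B->AAD, C->A, D->ACB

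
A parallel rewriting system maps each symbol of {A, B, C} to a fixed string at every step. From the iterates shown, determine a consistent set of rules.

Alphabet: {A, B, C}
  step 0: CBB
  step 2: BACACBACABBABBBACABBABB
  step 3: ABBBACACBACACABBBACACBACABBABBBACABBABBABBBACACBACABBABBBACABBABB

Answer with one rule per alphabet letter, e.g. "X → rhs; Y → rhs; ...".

A->BAC, B->ABB, C->AC

  step 2 ⇒ step 3: BACACBACABBABBBACABBABB ⇒ ABB·BAC·AC·BAC·AC·ABB·BAC·AC·BAC·ABB·ABB·BAC·ABB·ABB·ABB·BAC·AC·BAC·ABB·ABB·BAC·ABB·ABB
    A ↦ BAC
    B ↦ ABB
    C ↦ AC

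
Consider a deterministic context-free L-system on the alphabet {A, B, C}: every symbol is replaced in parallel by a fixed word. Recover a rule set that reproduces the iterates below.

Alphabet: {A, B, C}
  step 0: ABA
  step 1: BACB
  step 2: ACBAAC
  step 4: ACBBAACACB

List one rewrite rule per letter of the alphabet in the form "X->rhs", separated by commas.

A->B, B->AC, C->A

  step 1 ⇒ step 2: BACB ⇒ AC·B·A·AC
    A ↦ B
    B ↦ AC
    C ↦ A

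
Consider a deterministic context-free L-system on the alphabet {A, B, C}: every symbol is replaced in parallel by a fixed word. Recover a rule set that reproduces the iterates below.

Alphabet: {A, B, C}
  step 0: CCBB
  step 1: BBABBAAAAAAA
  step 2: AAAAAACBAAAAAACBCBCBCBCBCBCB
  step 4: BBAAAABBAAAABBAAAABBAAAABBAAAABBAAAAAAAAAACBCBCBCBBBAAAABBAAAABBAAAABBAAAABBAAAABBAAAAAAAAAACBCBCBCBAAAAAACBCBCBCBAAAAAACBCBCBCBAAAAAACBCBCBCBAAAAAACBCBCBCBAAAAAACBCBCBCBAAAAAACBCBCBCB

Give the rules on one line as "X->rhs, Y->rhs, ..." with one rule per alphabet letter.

A->CB, B->AAA, C->BBA

  step 1 ⇒ step 2: BBABBAAAAAAA ⇒ AAA·AAA·CB·AAA·AAA·CB·CB·CB·CB·CB·CB·CB
    A ↦ CB
    B ↦ AAA
  step 0 ⇒ step 1: CCBB ⇒ BBA·BBA·AAA·AAA
    C ↦ BBA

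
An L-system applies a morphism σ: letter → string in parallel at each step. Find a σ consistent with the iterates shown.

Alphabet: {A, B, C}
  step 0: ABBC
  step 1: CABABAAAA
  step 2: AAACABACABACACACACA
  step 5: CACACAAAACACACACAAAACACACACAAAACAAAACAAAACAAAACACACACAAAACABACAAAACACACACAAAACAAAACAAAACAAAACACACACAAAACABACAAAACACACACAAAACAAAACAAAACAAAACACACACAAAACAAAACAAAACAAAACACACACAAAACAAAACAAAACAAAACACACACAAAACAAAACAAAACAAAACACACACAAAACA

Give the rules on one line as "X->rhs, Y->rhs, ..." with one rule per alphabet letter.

  step 1 ⇒ step 2: CABABAAAA ⇒ AAA·CA·BA·CA·BA·CA·CA·CA·CA
    A ↦ CA
    B ↦ BA
    C ↦ AAA

A->CA, B->BA, C->AAA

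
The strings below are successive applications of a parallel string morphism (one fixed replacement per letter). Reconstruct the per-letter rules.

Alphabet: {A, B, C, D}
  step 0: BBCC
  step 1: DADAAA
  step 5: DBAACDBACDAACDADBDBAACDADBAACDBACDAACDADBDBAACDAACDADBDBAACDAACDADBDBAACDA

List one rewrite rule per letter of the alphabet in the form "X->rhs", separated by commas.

  step 0 ⇒ step 1: BBCC ⇒ DA·DA·A·A
    B ↦ DA
    C ↦ A
    A ↦ DB  (constrained at step 1)
    D ↦ AC  (constrained at step 1)

A->DB, B->DA, C->A, D->AC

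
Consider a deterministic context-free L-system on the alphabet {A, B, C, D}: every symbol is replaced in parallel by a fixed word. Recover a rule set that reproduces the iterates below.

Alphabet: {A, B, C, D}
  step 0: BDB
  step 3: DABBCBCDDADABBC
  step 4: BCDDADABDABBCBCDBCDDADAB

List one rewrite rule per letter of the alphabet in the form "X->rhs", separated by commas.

  step 3 ⇒ step 4: DABBCBCDDADABBC ⇒ BC·D·DA·DA·B·DA·B·BC·BC·D·BC·D·DA·DA·B
    A ↦ D
    B ↦ DA
    C ↦ B
    D ↦ BC

A->D, B->DA, C->B, D->BC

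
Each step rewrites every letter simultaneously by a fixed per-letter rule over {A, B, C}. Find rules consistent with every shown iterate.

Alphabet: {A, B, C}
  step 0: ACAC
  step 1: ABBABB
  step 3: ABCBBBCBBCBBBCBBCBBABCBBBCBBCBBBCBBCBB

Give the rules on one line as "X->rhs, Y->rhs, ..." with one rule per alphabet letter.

A->AB, B->CBB, C->B

  step 0 ⇒ step 1: ACAC ⇒ AB·B·AB·B
    A ↦ AB
    C ↦ B
    B ↦ CBB  (constrained at step 1)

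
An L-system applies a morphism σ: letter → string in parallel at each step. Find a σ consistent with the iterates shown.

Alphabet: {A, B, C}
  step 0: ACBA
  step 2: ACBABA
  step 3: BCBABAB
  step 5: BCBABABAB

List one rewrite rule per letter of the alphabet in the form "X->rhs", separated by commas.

A->B, B->A, C->CB

  step 2 ⇒ step 3: ACBABA ⇒ B·CB·A·B·A·B
    A ↦ B
    B ↦ A
    C ↦ CB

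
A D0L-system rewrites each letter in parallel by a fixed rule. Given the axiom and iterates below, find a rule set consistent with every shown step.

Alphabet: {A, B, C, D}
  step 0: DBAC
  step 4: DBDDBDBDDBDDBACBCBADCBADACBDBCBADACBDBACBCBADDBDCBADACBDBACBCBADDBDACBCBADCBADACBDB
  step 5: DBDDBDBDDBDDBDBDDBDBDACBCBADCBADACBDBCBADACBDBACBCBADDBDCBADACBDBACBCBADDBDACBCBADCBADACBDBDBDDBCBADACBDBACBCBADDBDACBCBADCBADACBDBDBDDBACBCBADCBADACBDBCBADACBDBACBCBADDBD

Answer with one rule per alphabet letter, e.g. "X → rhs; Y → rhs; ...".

A->ACB, B->D, C->CBA, D->DB

  step 4 ⇒ step 5: DBDDBDBDDBDDBACBCBADCBADACBDBCBADACBDBACBCBADDBDCBADACBDBACBCBADDBDACBCBADCBADACBDB ⇒ DB·D·DB·DB·D·DB·D·DB·DB·D·DB·DB·D·ACB·CBA·D·CBA·D·ACB·DB·CBA·D·ACB·DB·ACB·CBA·D·DB·D·CBA·D·ACB·DB·ACB·CBA·D·DB·D·ACB·CBA·D·CBA·D·ACB·DB·DB·D·DB·CBA·D·ACB·DB·ACB·CBA·D·DB·D·ACB·CBA·D·CBA·D·ACB·DB·DB·D·DB·ACB·CBA·D·CBA·D·ACB·DB·CBA·D·ACB·DB·ACB·CBA·D·DB·D
    A ↦ ACB
    B ↦ D
    C ↦ CBA
    D ↦ DB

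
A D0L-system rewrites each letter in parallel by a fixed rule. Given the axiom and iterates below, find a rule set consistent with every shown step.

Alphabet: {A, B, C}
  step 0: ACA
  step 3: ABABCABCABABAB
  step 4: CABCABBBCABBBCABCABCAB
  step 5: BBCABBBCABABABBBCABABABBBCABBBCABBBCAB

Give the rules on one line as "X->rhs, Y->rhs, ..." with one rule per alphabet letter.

A->C, B->AB, C->BB

  step 4 ⇒ step 5: CABCABBBCABBBCABCABCAB ⇒ BB·C·AB·BB·C·AB·AB·AB·BB·C·AB·AB·AB·BB·C·AB·BB·C·AB·BB·C·AB
    A ↦ C
    B ↦ AB
    C ↦ BB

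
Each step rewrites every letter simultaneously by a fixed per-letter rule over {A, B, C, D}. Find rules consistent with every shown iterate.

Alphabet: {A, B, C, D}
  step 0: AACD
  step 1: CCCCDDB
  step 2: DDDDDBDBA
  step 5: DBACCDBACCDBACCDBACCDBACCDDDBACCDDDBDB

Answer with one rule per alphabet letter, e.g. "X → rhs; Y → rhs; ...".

A->CC, B->A, C->D, D->DB

  step 1 ⇒ step 2: CCCCDDB ⇒ D·D·D·D·DB·DB·A
    B ↦ A
    C ↦ D
    D ↦ DB
  step 0 ⇒ step 1: AACD ⇒ CC·CC·D·DB
    A ↦ CC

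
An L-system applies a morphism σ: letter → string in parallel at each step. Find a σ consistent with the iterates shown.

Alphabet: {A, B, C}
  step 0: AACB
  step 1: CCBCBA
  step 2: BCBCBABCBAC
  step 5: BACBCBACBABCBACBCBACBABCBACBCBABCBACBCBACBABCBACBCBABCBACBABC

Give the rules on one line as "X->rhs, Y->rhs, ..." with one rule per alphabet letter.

  step 1 ⇒ step 2: CCBCBA ⇒ BC·BC·BA·BC·BA·C
    A ↦ C
    B ↦ BA
    C ↦ BC

A->C, B->BA, C->BC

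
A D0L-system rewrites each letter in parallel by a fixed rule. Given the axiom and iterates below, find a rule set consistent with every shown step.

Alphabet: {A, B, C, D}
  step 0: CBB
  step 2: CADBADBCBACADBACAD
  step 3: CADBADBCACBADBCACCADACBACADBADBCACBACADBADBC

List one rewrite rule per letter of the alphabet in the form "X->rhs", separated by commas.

  step 2 ⇒ step 3: CADBADBCBACADBACAD ⇒ CAD·BA·DBC·AC·BA·DBC·AC·CAD·AC·BA·CAD·BA·DBC·AC·BA·CAD·BA·DBC
    A ↦ BA
    B ↦ AC
    C ↦ CAD
    D ↦ DBC

A->BA, B->AC, C->CAD, D->DBC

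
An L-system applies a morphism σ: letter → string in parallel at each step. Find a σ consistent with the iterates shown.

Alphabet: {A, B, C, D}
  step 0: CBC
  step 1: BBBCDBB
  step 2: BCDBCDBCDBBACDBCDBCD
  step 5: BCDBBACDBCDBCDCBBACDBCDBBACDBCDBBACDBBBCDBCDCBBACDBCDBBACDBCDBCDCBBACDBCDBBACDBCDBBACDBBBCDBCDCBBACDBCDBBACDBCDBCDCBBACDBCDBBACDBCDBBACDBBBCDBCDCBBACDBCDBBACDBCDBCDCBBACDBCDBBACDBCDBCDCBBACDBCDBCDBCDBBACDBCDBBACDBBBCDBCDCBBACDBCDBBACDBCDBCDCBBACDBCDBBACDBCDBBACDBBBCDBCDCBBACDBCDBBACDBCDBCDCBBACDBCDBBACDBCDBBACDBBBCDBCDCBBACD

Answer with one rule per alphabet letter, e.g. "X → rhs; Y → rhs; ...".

  step 1 ⇒ step 2: BBBCDBB ⇒ BCD·BCD·BCD·BB·ACD·BCD·BCD
    B ↦ BCD
    C ↦ BB
    D ↦ ACD
    A ↦ C  (constrained at step 2)

A->C, B->BCD, C->BB, D->ACD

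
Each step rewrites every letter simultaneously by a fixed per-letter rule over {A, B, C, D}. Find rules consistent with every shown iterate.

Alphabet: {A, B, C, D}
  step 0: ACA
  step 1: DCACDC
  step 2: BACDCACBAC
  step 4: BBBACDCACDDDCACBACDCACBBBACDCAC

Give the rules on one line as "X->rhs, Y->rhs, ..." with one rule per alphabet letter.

  step 1 ⇒ step 2: DCACDC ⇒ B·AC·DC·AC·B·AC
    A ↦ DC
    C ↦ AC
    D ↦ B
    B ↦ DD  (constrained at step 2)

A->DC, B->DD, C->AC, D->B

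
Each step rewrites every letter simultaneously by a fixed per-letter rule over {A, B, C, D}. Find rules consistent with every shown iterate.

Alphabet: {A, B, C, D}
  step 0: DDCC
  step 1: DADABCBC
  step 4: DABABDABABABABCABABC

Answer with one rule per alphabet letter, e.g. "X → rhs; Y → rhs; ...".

A->B, B->A, C->BC, D->DA

  step 0 ⇒ step 1: DDCC ⇒ DA·DA·BC·BC
    C ↦ BC
    D ↦ DA
    A ↦ B  (constrained at step 1)
    B ↦ A  (constrained at step 1)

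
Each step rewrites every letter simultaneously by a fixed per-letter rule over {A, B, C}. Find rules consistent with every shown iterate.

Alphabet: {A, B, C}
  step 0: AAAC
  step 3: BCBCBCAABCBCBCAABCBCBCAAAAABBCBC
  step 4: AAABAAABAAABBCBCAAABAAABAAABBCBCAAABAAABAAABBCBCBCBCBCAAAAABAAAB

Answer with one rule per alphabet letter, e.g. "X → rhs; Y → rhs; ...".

  step 3 ⇒ step 4: BCBCBCAABCBCBCAABCBCBCAAAAABBCBC ⇒ AA·AB·AA·AB·AA·AB·BC·BC·AA·AB·AA·AB·AA·AB·BC·BC·AA·AB·AA·AB·AA·AB·BC·BC·BC·BC·BC·AA·AA·AB·AA·AB
    A ↦ BC
    B ↦ AA
    C ↦ AB

A->BC, B->AA, C->AB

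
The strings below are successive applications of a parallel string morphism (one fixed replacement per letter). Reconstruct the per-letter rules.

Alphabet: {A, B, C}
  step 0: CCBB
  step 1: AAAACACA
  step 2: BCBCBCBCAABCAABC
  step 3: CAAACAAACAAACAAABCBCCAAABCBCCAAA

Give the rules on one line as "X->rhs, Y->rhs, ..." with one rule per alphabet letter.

A->BC, B->CA, C->AA

  step 2 ⇒ step 3: BCBCBCBCAABCAABC ⇒ CA·AA·CA·AA·CA·AA·CA·AA·BC·BC·CA·AA·BC·BC·CA·AA
    A ↦ BC
    B ↦ CA
    C ↦ AA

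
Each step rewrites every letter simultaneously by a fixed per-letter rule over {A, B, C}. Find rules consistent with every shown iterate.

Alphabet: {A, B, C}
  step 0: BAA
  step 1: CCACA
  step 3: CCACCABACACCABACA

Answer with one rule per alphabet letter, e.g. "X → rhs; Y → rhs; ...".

  step 0 ⇒ step 1: BAA ⇒ C·CA·CA
    A ↦ CA
    B ↦ C
    C ↦ BA  (constrained at step 1)

A->CA, B->C, C->BA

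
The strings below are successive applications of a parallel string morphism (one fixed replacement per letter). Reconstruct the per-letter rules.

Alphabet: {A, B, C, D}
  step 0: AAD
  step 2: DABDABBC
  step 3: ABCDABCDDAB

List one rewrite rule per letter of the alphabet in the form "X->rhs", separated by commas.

A->BC, B->D, C->AB, D->A

  step 2 ⇒ step 3: DABDABBC ⇒ A·BC·D·A·BC·D·D·AB
    A ↦ BC
    B ↦ D
    C ↦ AB
    D ↦ A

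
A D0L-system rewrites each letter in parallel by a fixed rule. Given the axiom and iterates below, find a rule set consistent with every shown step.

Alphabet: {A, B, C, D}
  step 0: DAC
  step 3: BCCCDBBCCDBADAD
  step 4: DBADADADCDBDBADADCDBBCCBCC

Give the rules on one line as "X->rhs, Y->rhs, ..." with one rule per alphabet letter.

A->BC, B->DB, C->AD, D->C

  step 3 ⇒ step 4: BCCCDBBCCDBADAD ⇒ DB·AD·AD·AD·C·DB·DB·AD·AD·C·DB·BC·C·BC·C
    A ↦ BC
    B ↦ DB
    C ↦ AD
    D ↦ C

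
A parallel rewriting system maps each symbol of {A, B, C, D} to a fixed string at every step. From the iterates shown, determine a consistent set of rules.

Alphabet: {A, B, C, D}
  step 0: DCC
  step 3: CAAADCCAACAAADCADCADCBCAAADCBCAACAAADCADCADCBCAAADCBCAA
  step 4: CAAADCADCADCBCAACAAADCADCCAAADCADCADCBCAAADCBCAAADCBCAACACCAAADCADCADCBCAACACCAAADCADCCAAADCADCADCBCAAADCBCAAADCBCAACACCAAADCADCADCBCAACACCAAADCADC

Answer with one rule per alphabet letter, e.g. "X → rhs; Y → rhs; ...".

  step 3 ⇒ step 4: CAAADCCAACAAADCADCADCBCAAADCBCAACAAADCADCADCBCAAADCBCAA ⇒ CAA·ADC·ADC·ADC·B·CAA·CAA·ADC·ADC·CAA·ADC·ADC·ADC·B·CAA·ADC·B·CAA·ADC·B·CAA·CAC·CAA·ADC·ADC·ADC·B·CAA·CAC·CAA·ADC·ADC·CAA·ADC·ADC·ADC·B·CAA·ADC·B·CAA·ADC·B·CAA·CAC·CAA·ADC·ADC·ADC·B·CAA·CAC·CAA·ADC·ADC
    A ↦ ADC
    B ↦ CAC
    C ↦ CAA
    D ↦ B

A->ADC, B->CAC, C->CAA, D->B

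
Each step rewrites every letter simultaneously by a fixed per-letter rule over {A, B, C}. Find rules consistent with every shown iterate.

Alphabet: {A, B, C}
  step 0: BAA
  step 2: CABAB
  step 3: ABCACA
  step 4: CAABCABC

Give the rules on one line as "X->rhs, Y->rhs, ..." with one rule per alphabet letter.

  step 3 ⇒ step 4: ABCACA ⇒ C·A·AB·C·AB·C
    A ↦ C
    B ↦ A
    C ↦ AB

A->C, B->A, C->AB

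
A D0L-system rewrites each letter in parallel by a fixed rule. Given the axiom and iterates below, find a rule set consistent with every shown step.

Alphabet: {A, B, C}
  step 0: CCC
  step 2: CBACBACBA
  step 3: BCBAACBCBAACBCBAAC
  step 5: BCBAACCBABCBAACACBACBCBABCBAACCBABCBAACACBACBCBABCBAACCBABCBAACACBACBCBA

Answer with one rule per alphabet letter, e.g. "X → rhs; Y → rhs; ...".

A->AC, B->CBA, C->B

  step 2 ⇒ step 3: CBACBACBA ⇒ B·CBA·AC·B·CBA·AC·B·CBA·AC
    A ↦ AC
    B ↦ CBA
    C ↦ B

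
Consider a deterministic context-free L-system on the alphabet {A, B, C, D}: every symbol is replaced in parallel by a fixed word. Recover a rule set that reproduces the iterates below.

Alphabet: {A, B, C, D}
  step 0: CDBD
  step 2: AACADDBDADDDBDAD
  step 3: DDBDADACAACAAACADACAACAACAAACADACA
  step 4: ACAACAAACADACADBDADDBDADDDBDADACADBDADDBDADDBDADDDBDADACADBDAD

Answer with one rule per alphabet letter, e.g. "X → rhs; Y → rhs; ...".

  step 3 ⇒ step 4: DDBDADACAACAAACADACAACAACAAACADACA ⇒ ACA·ACA·A·ACA·D·ACA·D·BDA·D·D·BDA·D·D·D·BDA·D·ACA·D·BDA·D·D·BDA·D·D·BDA·D·D·D·BDA·D·ACA·D·BDA·D
    A ↦ D
    B ↦ A
    C ↦ BDA
    D ↦ ACA

A->D, B->A, C->BDA, D->ACA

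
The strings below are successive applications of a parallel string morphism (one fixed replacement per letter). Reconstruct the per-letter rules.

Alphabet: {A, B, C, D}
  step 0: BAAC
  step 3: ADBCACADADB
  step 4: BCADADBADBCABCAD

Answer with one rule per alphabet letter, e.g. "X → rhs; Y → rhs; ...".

  step 3 ⇒ step 4: ADBCACADADB ⇒ B·CA·D·AD·B·AD·B·CA·B·CA·D
    A ↦ B
    B ↦ D
    C ↦ AD
    D ↦ CA

A->B, B->D, C->AD, D->CA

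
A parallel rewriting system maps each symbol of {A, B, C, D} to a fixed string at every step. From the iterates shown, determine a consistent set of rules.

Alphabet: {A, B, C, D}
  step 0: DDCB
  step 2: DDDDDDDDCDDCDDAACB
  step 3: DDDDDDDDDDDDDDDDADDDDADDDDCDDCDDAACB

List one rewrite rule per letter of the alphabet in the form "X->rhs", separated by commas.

A->CDD, B->ACB, C->A, D->DD

  step 2 ⇒ step 3: DDDDDDDDCDDCDDAACB ⇒ DD·DD·DD·DD·DD·DD·DD·DD·A·DD·DD·A·DD·DD·CDD·CDD·A·ACB
    A ↦ CDD
    B ↦ ACB
    C ↦ A
    D ↦ DD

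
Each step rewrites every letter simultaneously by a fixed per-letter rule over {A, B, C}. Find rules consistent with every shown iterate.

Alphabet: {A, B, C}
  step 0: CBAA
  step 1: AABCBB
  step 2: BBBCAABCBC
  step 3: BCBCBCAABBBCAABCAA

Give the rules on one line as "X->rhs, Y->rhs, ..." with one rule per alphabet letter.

A->B, B->BC, C->AA

  step 2 ⇒ step 3: BBBCAABCBC ⇒ BC·BC·BC·AA·B·B·BC·AA·BC·AA
    A ↦ B
    B ↦ BC
    C ↦ AA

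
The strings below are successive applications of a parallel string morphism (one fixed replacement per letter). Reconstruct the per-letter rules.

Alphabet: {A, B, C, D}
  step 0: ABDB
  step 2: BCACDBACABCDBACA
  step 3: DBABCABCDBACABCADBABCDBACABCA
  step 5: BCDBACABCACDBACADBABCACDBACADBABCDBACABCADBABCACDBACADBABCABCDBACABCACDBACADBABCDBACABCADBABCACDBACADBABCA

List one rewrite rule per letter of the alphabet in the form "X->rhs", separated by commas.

  step 2 ⇒ step 3: BCACDBACABCDBACA ⇒ DBA·B·CA·B·C·DBA·CA·B·CA·DBA·B·C·DBA·CA·B·CA
    A ↦ CA
    B ↦ DBA
    C ↦ B
    D ↦ C

A->CA, B->DBA, C->B, D->C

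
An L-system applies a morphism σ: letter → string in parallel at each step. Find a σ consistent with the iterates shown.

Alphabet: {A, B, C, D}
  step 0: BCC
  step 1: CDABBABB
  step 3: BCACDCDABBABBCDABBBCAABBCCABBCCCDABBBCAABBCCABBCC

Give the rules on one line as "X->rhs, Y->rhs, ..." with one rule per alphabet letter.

  step 0 ⇒ step 1: BCC ⇒ CD·ABB·ABB
    B ↦ CD
    C ↦ ABB
    A ↦ BCA  (constrained at step 1)
    D ↦ CC  (constrained at step 1)

A->BCA, B->CD, C->ABB, D->CC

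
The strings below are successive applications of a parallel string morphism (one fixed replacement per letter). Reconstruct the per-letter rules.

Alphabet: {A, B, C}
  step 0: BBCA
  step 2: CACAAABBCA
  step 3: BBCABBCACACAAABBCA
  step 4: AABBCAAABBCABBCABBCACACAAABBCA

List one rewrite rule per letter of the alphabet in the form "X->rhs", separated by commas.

  step 3 ⇒ step 4: BBCABBCACACAAABBCA ⇒ A·A·BB·CA·A·A·BB·CA·BB·CA·BB·CA·CA·CA·A·A·BB·CA
    A ↦ CA
    B ↦ A
    C ↦ BB

A->CA, B->A, C->BB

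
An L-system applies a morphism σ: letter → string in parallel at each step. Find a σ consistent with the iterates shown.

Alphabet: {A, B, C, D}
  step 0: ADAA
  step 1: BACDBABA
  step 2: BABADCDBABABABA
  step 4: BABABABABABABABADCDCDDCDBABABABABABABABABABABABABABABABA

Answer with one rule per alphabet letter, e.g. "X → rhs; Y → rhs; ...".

  step 1 ⇒ step 2: BACDBABA ⇒ BA·BA·D·CD·BA·BA·BA·BA
    A ↦ BA
    B ↦ BA
    C ↦ D
    D ↦ CD

A->BA, B->BA, C->D, D->CD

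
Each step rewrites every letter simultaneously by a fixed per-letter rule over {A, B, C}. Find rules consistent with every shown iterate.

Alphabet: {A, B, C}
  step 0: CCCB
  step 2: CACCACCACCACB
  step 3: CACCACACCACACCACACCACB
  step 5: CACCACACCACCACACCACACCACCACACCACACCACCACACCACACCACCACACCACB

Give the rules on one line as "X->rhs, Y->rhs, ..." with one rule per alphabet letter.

  step 2 ⇒ step 3: CACCACCACCACB ⇒ CA·C·CA·CA·C·CA·CA·C·CA·CA·C·CA·CB
    A ↦ C
    B ↦ CB
    C ↦ CA

A->C, B->CB, C->CA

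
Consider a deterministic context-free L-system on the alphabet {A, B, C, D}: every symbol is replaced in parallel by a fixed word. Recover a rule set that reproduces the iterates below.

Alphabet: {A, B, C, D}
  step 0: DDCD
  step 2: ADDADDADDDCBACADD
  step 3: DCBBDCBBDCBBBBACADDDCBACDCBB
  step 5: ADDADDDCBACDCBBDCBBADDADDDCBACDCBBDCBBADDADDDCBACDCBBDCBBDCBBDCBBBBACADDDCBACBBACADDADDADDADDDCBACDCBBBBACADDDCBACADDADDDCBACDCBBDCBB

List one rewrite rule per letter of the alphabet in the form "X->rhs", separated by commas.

A->DC, B->ADD, C->BAC, D->B

  step 2 ⇒ step 3: ADDADDADDDCBACADD ⇒ DC·B·B·DC·B·B·DC·B·B·B·BAC·ADD·DC·BAC·DC·B·B
    A ↦ DC
    B ↦ ADD
    C ↦ BAC
    D ↦ B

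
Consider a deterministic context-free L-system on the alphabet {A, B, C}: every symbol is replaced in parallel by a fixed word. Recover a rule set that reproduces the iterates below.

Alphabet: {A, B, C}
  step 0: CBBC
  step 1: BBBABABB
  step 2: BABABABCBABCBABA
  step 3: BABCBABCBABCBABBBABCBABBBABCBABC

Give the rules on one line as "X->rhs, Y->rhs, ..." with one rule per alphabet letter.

A->BC, B->BA, C->BB

  step 2 ⇒ step 3: BABABABCBABCBABA ⇒ BA·BC·BA·BC·BA·BC·BA·BB·BA·BC·BA·BB·BA·BC·BA·BC
    A ↦ BC
    B ↦ BA
    C ↦ BB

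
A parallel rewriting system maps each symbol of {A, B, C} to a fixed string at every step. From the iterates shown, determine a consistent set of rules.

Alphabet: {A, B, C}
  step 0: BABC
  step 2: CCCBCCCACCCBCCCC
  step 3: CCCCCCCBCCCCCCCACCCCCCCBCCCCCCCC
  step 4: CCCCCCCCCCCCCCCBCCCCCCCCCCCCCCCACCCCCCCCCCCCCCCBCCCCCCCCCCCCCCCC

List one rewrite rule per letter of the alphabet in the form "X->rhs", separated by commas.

A->CA, B->CB, C->CC

  step 3 ⇒ step 4: CCCCCCCBCCCCCCCACCCCCCCBCCCCCCCC ⇒ CC·CC·CC·CC·CC·CC·CC·CB·CC·CC·CC·CC·CC·CC·CC·CA·CC·CC·CC·CC·CC·CC·CC·CB·CC·CC·CC·CC·CC·CC·CC·CC
    A ↦ CA
    B ↦ CB
    C ↦ CC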